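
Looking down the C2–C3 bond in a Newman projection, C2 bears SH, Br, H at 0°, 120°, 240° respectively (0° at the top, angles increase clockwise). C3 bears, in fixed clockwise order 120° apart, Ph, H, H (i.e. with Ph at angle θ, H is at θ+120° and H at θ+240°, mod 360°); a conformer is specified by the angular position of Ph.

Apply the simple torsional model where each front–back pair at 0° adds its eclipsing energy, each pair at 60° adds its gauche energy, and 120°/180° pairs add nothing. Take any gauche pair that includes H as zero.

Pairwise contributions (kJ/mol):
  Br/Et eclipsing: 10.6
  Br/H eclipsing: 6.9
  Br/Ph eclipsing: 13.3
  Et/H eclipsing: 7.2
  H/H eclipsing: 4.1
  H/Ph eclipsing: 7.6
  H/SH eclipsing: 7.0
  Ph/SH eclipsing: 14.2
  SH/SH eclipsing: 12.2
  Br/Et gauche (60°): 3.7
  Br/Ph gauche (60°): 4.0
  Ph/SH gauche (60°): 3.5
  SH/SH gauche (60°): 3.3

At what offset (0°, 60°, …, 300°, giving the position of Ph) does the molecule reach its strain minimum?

Ph at 0° (eclipsed): SH(0°)/Ph(0°) eclipsed 14.2; Br(120°)/H(120°) eclipsed 6.9; H(240°)/H(240°) eclipsed 4.1 → 25.2 kJ/mol.
Ph at 60° (staggered): SH(0°)/Ph(60°) gauche 3.5; Br(120°)/Ph(60°) gauche 4.0 → 7.5 kJ/mol.
Ph at 120° (eclipsed): SH(0°)/H(0°) eclipsed 7.0; Br(120°)/Ph(120°) eclipsed 13.3; H(240°)/H(240°) eclipsed 4.1 → 24.4 kJ/mol.
Ph at 180° (staggered): Br(120°)/Ph(180°) gauche 4.0 → 4.0 kJ/mol.
Ph at 240° (eclipsed): SH(0°)/H(0°) eclipsed 7.0; Br(120°)/H(120°) eclipsed 6.9; H(240°)/Ph(240°) eclipsed 7.6 → 21.5 kJ/mol.
Ph at 300° (staggered): SH(0°)/Ph(300°) gauche 3.5 → 3.5 kJ/mol.
The minimum (3.5 kJ/mol) occurs with Ph at 300°.

300°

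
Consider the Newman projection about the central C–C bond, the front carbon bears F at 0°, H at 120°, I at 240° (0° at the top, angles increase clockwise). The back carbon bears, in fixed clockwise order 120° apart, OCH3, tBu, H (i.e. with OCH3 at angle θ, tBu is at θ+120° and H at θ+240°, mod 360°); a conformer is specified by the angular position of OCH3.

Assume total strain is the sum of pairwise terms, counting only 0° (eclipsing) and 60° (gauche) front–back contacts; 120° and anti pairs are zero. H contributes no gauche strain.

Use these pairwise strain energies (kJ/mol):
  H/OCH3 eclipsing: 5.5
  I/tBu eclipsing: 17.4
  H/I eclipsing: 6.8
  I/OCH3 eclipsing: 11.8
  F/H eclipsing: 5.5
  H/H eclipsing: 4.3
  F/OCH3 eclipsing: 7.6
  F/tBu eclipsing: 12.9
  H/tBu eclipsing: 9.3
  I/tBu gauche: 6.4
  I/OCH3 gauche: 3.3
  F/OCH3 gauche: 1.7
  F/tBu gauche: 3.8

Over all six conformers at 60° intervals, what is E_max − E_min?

OCH3 at 0° (eclipsed): F(0°)/OCH3(0°) eclipsed 7.6; H(120°)/tBu(120°) eclipsed 9.3; I(240°)/H(240°) eclipsed 6.8 → 23.7 kJ/mol.
OCH3 at 60° (staggered): F(0°)/OCH3(60°) gauche 1.7; I(240°)/tBu(180°) gauche 6.4 → 8.1 kJ/mol.
OCH3 at 120° (eclipsed): F(0°)/H(0°) eclipsed 5.5; H(120°)/OCH3(120°) eclipsed 5.5; I(240°)/tBu(240°) eclipsed 17.4 → 28.4 kJ/mol.
OCH3 at 180° (staggered): F(0°)/tBu(300°) gauche 3.8; I(240°)/OCH3(180°) gauche 3.3; I(240°)/tBu(300°) gauche 6.4 → 13.5 kJ/mol.
OCH3 at 240° (eclipsed): F(0°)/tBu(0°) eclipsed 12.9; H(120°)/H(120°) eclipsed 4.3; I(240°)/OCH3(240°) eclipsed 11.8 → 29.0 kJ/mol.
OCH3 at 300° (staggered): F(0°)/OCH3(300°) gauche 1.7; F(0°)/tBu(60°) gauche 3.8; I(240°)/OCH3(300°) gauche 3.3 → 8.8 kJ/mol.
Max at 240° (29.0 kJ/mol), min at 60° (8.1 kJ/mol); barrier = 20.9 kJ/mol.

20.9 kJ/mol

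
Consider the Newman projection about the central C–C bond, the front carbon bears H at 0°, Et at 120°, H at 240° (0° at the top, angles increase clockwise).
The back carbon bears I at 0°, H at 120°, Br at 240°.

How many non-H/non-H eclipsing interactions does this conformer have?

0

Every eclipsing pair involves H, so the count is 0.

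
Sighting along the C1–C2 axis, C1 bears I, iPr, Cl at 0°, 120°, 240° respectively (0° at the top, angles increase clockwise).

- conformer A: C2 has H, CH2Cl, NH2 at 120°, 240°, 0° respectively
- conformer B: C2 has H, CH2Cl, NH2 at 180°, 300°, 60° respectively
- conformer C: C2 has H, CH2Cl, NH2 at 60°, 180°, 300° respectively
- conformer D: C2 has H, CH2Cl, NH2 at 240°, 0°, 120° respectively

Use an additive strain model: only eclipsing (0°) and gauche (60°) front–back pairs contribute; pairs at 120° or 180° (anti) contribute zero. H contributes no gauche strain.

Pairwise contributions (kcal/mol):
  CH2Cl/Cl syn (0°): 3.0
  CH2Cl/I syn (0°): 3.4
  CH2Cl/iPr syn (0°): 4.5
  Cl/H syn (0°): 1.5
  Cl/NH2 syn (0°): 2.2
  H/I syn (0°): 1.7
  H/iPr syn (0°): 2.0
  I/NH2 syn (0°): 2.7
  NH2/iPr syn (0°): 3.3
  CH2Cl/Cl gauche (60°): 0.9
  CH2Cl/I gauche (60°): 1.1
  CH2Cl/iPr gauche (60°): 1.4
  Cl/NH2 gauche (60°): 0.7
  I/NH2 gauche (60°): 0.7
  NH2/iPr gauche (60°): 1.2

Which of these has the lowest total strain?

C

A is eclipsed. I at 0° is eclipsed with NH2 at 0° (2.7); iPr at 120° is eclipsed with H at 120° (2.0); Cl at 240° is eclipsed with CH2Cl at 240° (3.0). Total 7.7 kcal/mol.
B is staggered. I at 0° is gauche with CH2Cl at 300° (1.1); I at 0° is gauche with NH2 at 60° (0.7); iPr at 120° is gauche with NH2 at 60° (1.2); Cl at 240° is gauche with CH2Cl at 300° (0.9). Total 3.9 kcal/mol.
C is staggered. I at 0° is gauche with NH2 at 300° (0.7); iPr at 120° is gauche with CH2Cl at 180° (1.4); Cl at 240° is gauche with CH2Cl at 180° (0.9); Cl at 240° is gauche with NH2 at 300° (0.7). Total 3.7 kcal/mol.
D is eclipsed. I at 0° is eclipsed with CH2Cl at 0° (3.4); iPr at 120° is eclipsed with NH2 at 120° (3.3); Cl at 240° is eclipsed with H at 240° (1.5). Total 8.2 kcal/mol.
C has the lowest total (3.7 kcal/mol).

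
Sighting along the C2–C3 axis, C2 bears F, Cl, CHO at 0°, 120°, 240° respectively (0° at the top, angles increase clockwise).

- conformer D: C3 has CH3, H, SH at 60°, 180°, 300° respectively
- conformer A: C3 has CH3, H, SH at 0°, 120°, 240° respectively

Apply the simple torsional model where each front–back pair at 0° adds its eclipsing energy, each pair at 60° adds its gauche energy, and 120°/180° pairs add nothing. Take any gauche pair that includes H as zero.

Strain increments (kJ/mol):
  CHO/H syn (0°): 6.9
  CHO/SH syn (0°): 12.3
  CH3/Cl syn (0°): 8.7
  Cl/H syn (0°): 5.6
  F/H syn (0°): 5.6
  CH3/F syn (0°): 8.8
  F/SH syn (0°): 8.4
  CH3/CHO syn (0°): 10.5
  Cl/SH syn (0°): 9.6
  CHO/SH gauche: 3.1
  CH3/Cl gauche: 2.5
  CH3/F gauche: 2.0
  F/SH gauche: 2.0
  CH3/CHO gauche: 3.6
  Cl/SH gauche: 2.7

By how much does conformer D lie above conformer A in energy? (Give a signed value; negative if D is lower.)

D (staggered): F–CH3 gauche, F–SH gauche, Cl–CH3 gauche, CHO–SH gauche; 2.0 + 2.0 + 2.5 + 3.1 = 9.6 kJ/mol.
A (eclipsed): F–CH3 eclipsed, Cl–H eclipsed, CHO–SH eclipsed; 8.8 + 5.6 + 12.3 = 26.7 kJ/mol.
E(D) − E(A) = 9.6 − 26.7 = -17.1 kJ/mol.

-17.1 kJ/mol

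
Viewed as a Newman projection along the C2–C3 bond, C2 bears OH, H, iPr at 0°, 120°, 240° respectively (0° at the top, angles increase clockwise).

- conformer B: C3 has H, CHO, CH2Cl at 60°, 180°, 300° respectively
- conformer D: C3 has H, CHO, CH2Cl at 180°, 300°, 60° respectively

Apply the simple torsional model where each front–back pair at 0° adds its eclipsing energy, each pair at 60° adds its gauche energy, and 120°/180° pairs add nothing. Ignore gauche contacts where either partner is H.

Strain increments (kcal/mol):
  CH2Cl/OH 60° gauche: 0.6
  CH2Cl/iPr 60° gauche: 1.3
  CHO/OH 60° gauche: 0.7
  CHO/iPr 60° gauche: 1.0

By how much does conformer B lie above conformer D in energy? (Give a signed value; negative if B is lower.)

+0.6 kcal/mol

B (staggered): OH(0°)/CH2Cl(300°) gauche 0.6; iPr(240°)/CHO(180°) gauche 1.0; iPr(240°)/CH2Cl(300°) gauche 1.3 → 2.9 kcal/mol.
D (staggered): OH(0°)/CHO(300°) gauche 0.7; OH(0°)/CH2Cl(60°) gauche 0.6; iPr(240°)/CHO(300°) gauche 1.0 → 2.3 kcal/mol.
E(B) − E(D) = 2.9 − 2.3 = +0.6 kcal/mol.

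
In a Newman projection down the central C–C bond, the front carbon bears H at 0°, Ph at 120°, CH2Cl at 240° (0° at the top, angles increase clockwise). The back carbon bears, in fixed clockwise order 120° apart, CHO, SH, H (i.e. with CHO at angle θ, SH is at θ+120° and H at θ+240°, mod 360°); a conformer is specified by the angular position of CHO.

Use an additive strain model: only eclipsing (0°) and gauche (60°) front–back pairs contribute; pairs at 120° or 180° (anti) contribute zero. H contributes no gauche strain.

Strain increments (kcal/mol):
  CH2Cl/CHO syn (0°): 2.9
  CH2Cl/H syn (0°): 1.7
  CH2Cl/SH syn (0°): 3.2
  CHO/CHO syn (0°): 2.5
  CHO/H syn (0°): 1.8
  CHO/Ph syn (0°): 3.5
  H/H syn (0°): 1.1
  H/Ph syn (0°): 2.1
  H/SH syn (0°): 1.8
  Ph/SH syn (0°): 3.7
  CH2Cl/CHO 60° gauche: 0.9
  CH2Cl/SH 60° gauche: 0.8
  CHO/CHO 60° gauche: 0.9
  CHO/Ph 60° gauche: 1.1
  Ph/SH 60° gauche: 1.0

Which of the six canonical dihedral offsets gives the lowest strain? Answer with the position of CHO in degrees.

300°

CHO at 0° (eclipsed): H–CHO eclipsed, Ph–SH eclipsed, CH2Cl–H eclipsed; 1.8 + 3.7 + 1.7 = 7.2 kcal/mol.
CHO at 60° (staggered): Ph–CHO gauche, Ph–SH gauche, CH2Cl–SH gauche; 1.1 + 1.0 + 0.8 = 2.9 kcal/mol.
CHO at 120° (eclipsed): H–H eclipsed, Ph–CHO eclipsed, CH2Cl–SH eclipsed; 1.1 + 3.5 + 3.2 = 7.8 kcal/mol.
CHO at 180° (staggered): Ph–CHO gauche, CH2Cl–CHO gauche, CH2Cl–SH gauche; 1.1 + 0.9 + 0.8 = 2.8 kcal/mol.
CHO at 240° (eclipsed): H–SH eclipsed, Ph–H eclipsed, CH2Cl–CHO eclipsed; 1.8 + 2.1 + 2.9 = 6.8 kcal/mol.
CHO at 300° (staggered): Ph–SH gauche, CH2Cl–CHO gauche; 1.0 + 0.9 = 1.9 kcal/mol.
The minimum (1.9 kcal/mol) occurs with CHO at 300°.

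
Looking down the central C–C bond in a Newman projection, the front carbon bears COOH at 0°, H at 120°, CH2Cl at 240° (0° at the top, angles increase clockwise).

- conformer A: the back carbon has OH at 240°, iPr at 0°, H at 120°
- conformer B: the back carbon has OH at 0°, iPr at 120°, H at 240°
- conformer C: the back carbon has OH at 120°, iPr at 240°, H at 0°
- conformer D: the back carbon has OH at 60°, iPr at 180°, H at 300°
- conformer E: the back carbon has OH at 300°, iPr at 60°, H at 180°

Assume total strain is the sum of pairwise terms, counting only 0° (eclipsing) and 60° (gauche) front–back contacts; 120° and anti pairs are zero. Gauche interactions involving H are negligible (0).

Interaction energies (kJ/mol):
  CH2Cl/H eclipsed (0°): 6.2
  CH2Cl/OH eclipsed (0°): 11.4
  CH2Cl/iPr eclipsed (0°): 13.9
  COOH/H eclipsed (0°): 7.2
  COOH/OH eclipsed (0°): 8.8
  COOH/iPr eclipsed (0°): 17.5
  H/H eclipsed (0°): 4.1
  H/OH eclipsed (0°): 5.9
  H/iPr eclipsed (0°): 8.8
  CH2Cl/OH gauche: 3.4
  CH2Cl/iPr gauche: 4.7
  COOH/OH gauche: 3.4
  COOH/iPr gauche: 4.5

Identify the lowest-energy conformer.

D

A is eclipsed. COOH at 0° is eclipsed with iPr at 0° (17.5); H at 120° is eclipsed with H at 120° (4.1); CH2Cl at 240° is eclipsed with OH at 240° (11.4). Total 33.0 kJ/mol.
B is eclipsed. COOH at 0° is eclipsed with OH at 0° (8.8); H at 120° is eclipsed with iPr at 120° (8.8); CH2Cl at 240° is eclipsed with H at 240° (6.2). Total 23.8 kJ/mol.
C is eclipsed. COOH at 0° is eclipsed with H at 0° (7.2); H at 120° is eclipsed with OH at 120° (5.9); CH2Cl at 240° is eclipsed with iPr at 240° (13.9). Total 27.0 kJ/mol.
D is staggered. COOH at 0° is gauche with OH at 60° (3.4); CH2Cl at 240° is gauche with iPr at 180° (4.7). Total 8.1 kJ/mol.
E is staggered. COOH at 0° is gauche with OH at 300° (3.4); COOH at 0° is gauche with iPr at 60° (4.5); CH2Cl at 240° is gauche with OH at 300° (3.4). Total 11.3 kJ/mol.
D has the lowest total (8.1 kJ/mol).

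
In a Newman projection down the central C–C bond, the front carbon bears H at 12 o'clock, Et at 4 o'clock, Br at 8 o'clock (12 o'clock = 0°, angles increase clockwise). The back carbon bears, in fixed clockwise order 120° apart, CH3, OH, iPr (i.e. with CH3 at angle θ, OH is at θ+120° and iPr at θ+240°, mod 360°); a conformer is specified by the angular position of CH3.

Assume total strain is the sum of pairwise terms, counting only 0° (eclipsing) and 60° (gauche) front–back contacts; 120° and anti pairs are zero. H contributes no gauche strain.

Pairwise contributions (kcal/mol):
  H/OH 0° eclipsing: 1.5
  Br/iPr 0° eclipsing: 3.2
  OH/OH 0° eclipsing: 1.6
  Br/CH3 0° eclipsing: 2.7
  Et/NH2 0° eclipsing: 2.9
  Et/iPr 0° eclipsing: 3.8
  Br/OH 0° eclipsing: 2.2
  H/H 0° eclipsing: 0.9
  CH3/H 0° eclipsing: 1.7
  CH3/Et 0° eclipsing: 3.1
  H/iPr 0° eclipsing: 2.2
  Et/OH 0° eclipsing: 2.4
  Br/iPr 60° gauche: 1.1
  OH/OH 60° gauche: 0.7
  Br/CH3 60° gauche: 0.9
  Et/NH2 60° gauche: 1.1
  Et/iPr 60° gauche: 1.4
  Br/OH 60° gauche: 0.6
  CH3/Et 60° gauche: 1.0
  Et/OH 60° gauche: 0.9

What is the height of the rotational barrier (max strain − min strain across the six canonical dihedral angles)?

CH3 at 0° (eclipsed): H–CH3 eclipsed, Et–OH eclipsed, Br–iPr eclipsed; 1.7 + 2.4 + 3.2 = 7.3 kcal/mol.
CH3 at 60° (staggered): Et–CH3 gauche, Et–OH gauche, Br–OH gauche, Br–iPr gauche; 1.0 + 0.9 + 0.6 + 1.1 = 3.6 kcal/mol.
CH3 at 120° (eclipsed): H–iPr eclipsed, Et–CH3 eclipsed, Br–OH eclipsed; 2.2 + 3.1 + 2.2 = 7.5 kcal/mol.
CH3 at 180° (staggered): Et–CH3 gauche, Et–iPr gauche, Br–CH3 gauche, Br–OH gauche; 1.0 + 1.4 + 0.9 + 0.6 = 3.9 kcal/mol.
CH3 at 240° (eclipsed): H–OH eclipsed, Et–iPr eclipsed, Br–CH3 eclipsed; 1.5 + 3.8 + 2.7 = 8.0 kcal/mol.
CH3 at 300° (staggered): Et–OH gauche, Et–iPr gauche, Br–CH3 gauche, Br–iPr gauche; 0.9 + 1.4 + 0.9 + 1.1 = 4.3 kcal/mol.
Max at 240° (8.0 kcal/mol), min at 60° (3.6 kcal/mol); barrier = 4.4 kcal/mol.

4.4 kcal/mol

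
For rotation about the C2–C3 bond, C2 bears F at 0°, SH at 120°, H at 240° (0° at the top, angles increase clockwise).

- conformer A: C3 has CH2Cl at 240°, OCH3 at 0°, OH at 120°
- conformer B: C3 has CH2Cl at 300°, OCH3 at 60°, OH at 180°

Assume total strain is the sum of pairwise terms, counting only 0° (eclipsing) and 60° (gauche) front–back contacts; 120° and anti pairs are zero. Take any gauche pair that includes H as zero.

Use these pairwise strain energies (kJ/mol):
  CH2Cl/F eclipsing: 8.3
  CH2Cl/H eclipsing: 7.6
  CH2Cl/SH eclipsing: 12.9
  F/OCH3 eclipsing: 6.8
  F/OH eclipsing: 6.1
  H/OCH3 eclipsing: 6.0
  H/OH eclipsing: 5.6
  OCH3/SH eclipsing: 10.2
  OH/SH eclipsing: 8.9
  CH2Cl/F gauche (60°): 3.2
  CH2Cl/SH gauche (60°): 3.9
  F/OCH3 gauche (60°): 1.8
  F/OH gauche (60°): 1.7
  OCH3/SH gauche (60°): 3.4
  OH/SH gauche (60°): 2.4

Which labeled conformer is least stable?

A

A (eclipsed): F(0°)/OCH3(0°) eclipsed 6.8; SH(120°)/OH(120°) eclipsed 8.9; H(240°)/CH2Cl(240°) eclipsed 7.6 → 23.3 kJ/mol.
B (staggered): F(0°)/CH2Cl(300°) gauche 3.2; F(0°)/OCH3(60°) gauche 1.8; SH(120°)/OCH3(60°) gauche 3.4; SH(120°)/OH(180°) gauche 2.4 → 10.8 kJ/mol.
A has the highest total (23.3 kJ/mol).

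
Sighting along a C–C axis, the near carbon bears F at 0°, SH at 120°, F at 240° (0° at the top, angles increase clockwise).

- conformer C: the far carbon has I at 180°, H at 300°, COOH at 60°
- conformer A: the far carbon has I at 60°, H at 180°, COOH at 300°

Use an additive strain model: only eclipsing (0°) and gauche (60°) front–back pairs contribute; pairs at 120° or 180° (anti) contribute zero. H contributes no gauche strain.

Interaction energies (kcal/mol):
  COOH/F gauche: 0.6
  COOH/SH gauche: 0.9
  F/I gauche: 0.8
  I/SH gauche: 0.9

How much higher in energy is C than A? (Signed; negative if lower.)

+0.3 kcal/mol

C (staggered): F–COOH gauche, SH–I gauche, SH–COOH gauche, F–I gauche; 0.6 + 0.9 + 0.9 + 0.8 = 3.2 kcal/mol.
A (staggered): F–I gauche, F–COOH gauche, SH–I gauche, F–COOH gauche; 0.8 + 0.6 + 0.9 + 0.6 = 2.9 kcal/mol.
E(C) − E(A) = 3.2 − 2.9 = +0.3 kcal/mol.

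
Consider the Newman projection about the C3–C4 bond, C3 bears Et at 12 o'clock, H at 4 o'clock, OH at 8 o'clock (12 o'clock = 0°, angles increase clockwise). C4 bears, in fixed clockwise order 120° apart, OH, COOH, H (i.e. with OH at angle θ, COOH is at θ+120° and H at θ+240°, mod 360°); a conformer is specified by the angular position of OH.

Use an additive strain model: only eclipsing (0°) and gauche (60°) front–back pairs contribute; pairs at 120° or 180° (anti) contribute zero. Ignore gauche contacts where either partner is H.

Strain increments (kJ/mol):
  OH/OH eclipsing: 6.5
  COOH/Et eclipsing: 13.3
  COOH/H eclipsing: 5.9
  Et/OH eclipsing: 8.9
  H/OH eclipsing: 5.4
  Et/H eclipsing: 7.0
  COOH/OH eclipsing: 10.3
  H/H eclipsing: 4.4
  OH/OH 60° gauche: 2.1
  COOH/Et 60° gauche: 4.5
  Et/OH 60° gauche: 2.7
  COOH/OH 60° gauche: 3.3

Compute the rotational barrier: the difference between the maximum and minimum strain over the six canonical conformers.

OH at 0° is eclipsed. Et at 0° is eclipsed with OH at 0° (8.9); H at 120° is eclipsed with COOH at 120° (5.9); OH at 240° is eclipsed with H at 240° (5.4). Total 20.2 kJ/mol.
OH at 60° is staggered. Et at 0° is gauche with OH at 60° (2.7); OH at 240° is gauche with COOH at 180° (3.3). Total 6.0 kJ/mol.
OH at 120° is eclipsed. Et at 0° is eclipsed with H at 0° (7.0); H at 120° is eclipsed with OH at 120° (5.4); OH at 240° is eclipsed with COOH at 240° (10.3). Total 22.7 kJ/mol.
OH at 180° is staggered. Et at 0° is gauche with COOH at 300° (4.5); OH at 240° is gauche with OH at 180° (2.1); OH at 240° is gauche with COOH at 300° (3.3). Total 9.9 kJ/mol.
OH at 240° is eclipsed. Et at 0° is eclipsed with COOH at 0° (13.3); H at 120° is eclipsed with H at 120° (4.4); OH at 240° is eclipsed with OH at 240° (6.5). Total 24.2 kJ/mol.
OH at 300° is staggered. Et at 0° is gauche with OH at 300° (2.7); Et at 0° is gauche with COOH at 60° (4.5); OH at 240° is gauche with OH at 300° (2.1). Total 9.3 kJ/mol.
Max at 240° (24.2 kJ/mol), min at 60° (6.0 kJ/mol); barrier = 18.2 kJ/mol.

18.2 kJ/mol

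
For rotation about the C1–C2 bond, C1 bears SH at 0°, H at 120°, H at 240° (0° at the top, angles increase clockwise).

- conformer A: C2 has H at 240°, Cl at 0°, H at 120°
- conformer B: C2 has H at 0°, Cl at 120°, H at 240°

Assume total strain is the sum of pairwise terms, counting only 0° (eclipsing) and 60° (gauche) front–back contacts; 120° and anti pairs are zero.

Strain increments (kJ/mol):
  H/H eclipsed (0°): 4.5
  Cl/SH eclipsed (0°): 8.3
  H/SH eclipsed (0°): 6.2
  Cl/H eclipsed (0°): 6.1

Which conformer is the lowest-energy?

A (eclipsed): SH–Cl eclipsed, H–H eclipsed, H–H eclipsed; 8.3 + 4.5 + 4.5 = 17.3 kJ/mol.
B (eclipsed): SH–H eclipsed, H–Cl eclipsed, H–H eclipsed; 6.2 + 6.1 + 4.5 = 16.8 kJ/mol.
B has the lowest total (16.8 kJ/mol).

B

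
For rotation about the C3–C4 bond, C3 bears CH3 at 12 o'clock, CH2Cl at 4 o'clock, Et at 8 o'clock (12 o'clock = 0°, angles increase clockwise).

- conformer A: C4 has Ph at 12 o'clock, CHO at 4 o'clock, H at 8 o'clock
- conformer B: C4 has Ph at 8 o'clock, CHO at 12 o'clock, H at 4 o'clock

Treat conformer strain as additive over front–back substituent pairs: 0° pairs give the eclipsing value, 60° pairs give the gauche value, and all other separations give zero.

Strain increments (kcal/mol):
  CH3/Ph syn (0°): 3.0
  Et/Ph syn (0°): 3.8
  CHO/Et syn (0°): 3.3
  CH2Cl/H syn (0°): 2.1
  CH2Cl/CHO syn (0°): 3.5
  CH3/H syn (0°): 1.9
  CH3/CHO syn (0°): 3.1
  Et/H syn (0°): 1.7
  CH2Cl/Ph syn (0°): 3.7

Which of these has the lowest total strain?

A (eclipsed): CH3–Ph eclipsed, CH2Cl–CHO eclipsed, Et–H eclipsed; 3.0 + 3.5 + 1.7 = 8.2 kcal/mol.
B (eclipsed): CH3–CHO eclipsed, CH2Cl–H eclipsed, Et–Ph eclipsed; 3.1 + 2.1 + 3.8 = 9.0 kcal/mol.
A has the lowest total (8.2 kcal/mol).

A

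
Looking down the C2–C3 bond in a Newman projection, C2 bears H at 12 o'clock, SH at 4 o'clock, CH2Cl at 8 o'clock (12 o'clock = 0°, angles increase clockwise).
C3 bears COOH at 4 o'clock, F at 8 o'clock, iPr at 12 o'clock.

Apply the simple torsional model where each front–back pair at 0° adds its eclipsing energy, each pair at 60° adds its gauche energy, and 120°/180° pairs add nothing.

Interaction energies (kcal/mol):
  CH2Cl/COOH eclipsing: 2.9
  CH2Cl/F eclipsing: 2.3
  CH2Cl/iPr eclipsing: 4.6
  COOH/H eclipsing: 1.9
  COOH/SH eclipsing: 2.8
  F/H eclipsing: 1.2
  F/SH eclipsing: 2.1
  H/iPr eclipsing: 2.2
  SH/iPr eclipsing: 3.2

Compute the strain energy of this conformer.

This conformer (eclipsed): H(0°)/iPr(0°) eclipsed 2.2; SH(120°)/COOH(120°) eclipsed 2.8; CH2Cl(240°)/F(240°) eclipsed 2.3 → 7.3 kcal/mol.

7.3 kcal/mol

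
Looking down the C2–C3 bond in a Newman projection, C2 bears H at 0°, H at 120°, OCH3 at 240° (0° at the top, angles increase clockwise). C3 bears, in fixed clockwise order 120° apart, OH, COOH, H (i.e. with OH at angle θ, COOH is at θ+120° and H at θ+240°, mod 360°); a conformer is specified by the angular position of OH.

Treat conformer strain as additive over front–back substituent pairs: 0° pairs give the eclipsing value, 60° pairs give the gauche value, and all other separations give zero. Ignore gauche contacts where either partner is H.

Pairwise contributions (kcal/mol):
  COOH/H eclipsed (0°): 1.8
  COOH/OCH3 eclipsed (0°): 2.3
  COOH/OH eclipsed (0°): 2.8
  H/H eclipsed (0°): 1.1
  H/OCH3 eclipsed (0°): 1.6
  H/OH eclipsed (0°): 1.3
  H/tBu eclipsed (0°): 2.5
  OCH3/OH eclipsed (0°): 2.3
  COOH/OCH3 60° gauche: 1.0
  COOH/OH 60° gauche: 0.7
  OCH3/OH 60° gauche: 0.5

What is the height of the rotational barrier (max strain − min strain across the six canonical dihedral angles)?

OH at 0° is eclipsed. H at 0° is eclipsed with OH at 0° (1.3); H at 120° is eclipsed with COOH at 120° (1.8); OCH3 at 240° is eclipsed with H at 240° (1.6). Total 4.7 kcal/mol.
OH at 60° is staggered. OCH3 at 240° is gauche with COOH at 180° (1.0). Total 1.0 kcal/mol.
OH at 120° is eclipsed. H at 0° is eclipsed with H at 0° (1.1); H at 120° is eclipsed with OH at 120° (1.3); OCH3 at 240° is eclipsed with COOH at 240° (2.3). Total 4.7 kcal/mol.
OH at 180° is staggered. OCH3 at 240° is gauche with OH at 180° (0.5); OCH3 at 240° is gauche with COOH at 300° (1.0). Total 1.5 kcal/mol.
OH at 240° is eclipsed. H at 0° is eclipsed with COOH at 0° (1.8); H at 120° is eclipsed with H at 120° (1.1); OCH3 at 240° is eclipsed with OH at 240° (2.3). Total 5.2 kcal/mol.
OH at 300° is staggered. OCH3 at 240° is gauche with OH at 300° (0.5). Total 0.5 kcal/mol.
Max at 240° (5.2 kcal/mol), min at 300° (0.5 kcal/mol); barrier = 4.7 kcal/mol.

4.7 kcal/mol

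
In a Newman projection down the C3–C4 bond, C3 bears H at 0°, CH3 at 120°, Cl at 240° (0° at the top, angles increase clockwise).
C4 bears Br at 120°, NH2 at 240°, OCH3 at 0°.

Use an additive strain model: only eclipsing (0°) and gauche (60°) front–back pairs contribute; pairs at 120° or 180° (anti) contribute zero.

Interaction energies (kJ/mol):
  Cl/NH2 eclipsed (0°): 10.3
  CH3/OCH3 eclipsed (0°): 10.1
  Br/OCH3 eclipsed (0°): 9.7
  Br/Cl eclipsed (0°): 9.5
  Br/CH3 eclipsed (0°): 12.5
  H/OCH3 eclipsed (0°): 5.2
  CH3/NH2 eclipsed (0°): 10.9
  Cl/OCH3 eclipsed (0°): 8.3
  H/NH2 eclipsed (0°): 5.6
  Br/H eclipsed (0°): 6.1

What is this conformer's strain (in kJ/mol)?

28.0 kJ/mol

This conformer (eclipsed): H–OCH3 eclipsed, CH3–Br eclipsed, Cl–NH2 eclipsed; 5.2 + 12.5 + 10.3 = 28.0 kJ/mol.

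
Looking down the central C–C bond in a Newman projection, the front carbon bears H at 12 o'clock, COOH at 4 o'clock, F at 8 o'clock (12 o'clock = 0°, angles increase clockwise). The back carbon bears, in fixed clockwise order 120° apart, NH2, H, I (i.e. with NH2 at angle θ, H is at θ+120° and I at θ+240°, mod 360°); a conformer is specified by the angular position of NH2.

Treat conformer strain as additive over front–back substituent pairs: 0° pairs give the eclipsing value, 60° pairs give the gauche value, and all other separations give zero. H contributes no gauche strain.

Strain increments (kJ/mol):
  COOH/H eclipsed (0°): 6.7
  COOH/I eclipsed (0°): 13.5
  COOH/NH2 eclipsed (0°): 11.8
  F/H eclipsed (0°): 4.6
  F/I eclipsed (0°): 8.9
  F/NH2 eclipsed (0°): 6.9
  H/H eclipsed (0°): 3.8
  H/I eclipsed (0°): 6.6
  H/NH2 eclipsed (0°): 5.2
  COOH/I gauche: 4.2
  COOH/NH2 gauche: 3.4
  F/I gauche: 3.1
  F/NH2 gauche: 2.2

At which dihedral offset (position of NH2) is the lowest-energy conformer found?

60°

NH2 at 0° is eclipsed. H at 0° is eclipsed with NH2 at 0° (5.2); COOH at 120° is eclipsed with H at 120° (6.7); F at 240° is eclipsed with I at 240° (8.9). Total 20.8 kJ/mol.
NH2 at 60° is staggered. COOH at 120° is gauche with NH2 at 60° (3.4); F at 240° is gauche with I at 300° (3.1). Total 6.5 kJ/mol.
NH2 at 120° is eclipsed. H at 0° is eclipsed with I at 0° (6.6); COOH at 120° is eclipsed with NH2 at 120° (11.8); F at 240° is eclipsed with H at 240° (4.6). Total 23.0 kJ/mol.
NH2 at 180° is staggered. COOH at 120° is gauche with NH2 at 180° (3.4); COOH at 120° is gauche with I at 60° (4.2); F at 240° is gauche with NH2 at 180° (2.2). Total 9.8 kJ/mol.
NH2 at 240° is eclipsed. H at 0° is eclipsed with H at 0° (3.8); COOH at 120° is eclipsed with I at 120° (13.5); F at 240° is eclipsed with NH2 at 240° (6.9). Total 24.2 kJ/mol.
NH2 at 300° is staggered. COOH at 120° is gauche with I at 180° (4.2); F at 240° is gauche with NH2 at 300° (2.2); F at 240° is gauche with I at 180° (3.1). Total 9.5 kJ/mol.
The minimum (6.5 kJ/mol) occurs with NH2 at 60°.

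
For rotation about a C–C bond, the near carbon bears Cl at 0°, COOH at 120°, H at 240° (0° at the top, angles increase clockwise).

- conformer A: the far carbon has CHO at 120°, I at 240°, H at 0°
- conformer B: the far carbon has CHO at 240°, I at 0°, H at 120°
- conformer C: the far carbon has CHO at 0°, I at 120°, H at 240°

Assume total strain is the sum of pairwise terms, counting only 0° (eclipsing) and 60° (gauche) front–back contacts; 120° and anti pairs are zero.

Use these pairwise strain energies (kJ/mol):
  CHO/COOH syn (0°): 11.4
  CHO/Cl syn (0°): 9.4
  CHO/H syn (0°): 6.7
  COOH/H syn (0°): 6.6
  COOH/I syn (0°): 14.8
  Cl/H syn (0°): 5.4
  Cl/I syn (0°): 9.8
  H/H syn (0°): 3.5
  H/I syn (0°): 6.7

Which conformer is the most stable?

A (eclipsed): Cl(0°)/H(0°) eclipsed 5.4; COOH(120°)/CHO(120°) eclipsed 11.4; H(240°)/I(240°) eclipsed 6.7 → 23.5 kJ/mol.
B (eclipsed): Cl(0°)/I(0°) eclipsed 9.8; COOH(120°)/H(120°) eclipsed 6.6; H(240°)/CHO(240°) eclipsed 6.7 → 23.1 kJ/mol.
C (eclipsed): Cl(0°)/CHO(0°) eclipsed 9.4; COOH(120°)/I(120°) eclipsed 14.8; H(240°)/H(240°) eclipsed 3.5 → 27.7 kJ/mol.
B has the lowest total (23.1 kJ/mol).

B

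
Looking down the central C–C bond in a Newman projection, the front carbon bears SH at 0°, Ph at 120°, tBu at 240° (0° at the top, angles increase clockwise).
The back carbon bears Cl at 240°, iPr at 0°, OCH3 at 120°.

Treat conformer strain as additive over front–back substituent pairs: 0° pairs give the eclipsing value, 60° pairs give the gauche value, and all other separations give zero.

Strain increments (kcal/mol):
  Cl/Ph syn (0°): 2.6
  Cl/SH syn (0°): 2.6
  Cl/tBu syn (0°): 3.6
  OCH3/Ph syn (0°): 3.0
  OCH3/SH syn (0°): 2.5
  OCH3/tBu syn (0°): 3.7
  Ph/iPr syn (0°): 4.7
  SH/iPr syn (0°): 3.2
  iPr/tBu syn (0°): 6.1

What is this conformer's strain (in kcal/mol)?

This conformer (eclipsed): SH–iPr eclipsed, Ph–OCH3 eclipsed, tBu–Cl eclipsed; 3.2 + 3.0 + 3.6 = 9.8 kcal/mol.

9.8 kcal/mol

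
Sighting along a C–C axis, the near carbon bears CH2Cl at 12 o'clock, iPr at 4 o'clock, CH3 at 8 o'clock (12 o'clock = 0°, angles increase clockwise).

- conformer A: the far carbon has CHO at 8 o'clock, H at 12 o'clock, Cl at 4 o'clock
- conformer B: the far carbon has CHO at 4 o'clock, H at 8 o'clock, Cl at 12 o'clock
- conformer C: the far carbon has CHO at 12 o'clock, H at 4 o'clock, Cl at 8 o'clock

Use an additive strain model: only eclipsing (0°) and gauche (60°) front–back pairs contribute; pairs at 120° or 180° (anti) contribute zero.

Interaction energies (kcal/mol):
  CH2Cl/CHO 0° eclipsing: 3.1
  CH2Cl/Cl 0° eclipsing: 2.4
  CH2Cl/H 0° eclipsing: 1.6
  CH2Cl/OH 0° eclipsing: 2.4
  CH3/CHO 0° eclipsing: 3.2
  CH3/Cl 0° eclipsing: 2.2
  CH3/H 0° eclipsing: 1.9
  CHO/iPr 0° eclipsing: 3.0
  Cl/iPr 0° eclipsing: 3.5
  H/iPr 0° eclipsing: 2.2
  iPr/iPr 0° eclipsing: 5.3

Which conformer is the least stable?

A

A is eclipsed. CH2Cl at 0° is eclipsed with H at 0° (1.6); iPr at 120° is eclipsed with Cl at 120° (3.5); CH3 at 240° is eclipsed with CHO at 240° (3.2). Total 8.3 kcal/mol.
B is eclipsed. CH2Cl at 0° is eclipsed with Cl at 0° (2.4); iPr at 120° is eclipsed with CHO at 120° (3.0); CH3 at 240° is eclipsed with H at 240° (1.9). Total 7.3 kcal/mol.
C is eclipsed. CH2Cl at 0° is eclipsed with CHO at 0° (3.1); iPr at 120° is eclipsed with H at 120° (2.2); CH3 at 240° is eclipsed with Cl at 240° (2.2). Total 7.5 kcal/mol.
A has the highest total (8.3 kcal/mol).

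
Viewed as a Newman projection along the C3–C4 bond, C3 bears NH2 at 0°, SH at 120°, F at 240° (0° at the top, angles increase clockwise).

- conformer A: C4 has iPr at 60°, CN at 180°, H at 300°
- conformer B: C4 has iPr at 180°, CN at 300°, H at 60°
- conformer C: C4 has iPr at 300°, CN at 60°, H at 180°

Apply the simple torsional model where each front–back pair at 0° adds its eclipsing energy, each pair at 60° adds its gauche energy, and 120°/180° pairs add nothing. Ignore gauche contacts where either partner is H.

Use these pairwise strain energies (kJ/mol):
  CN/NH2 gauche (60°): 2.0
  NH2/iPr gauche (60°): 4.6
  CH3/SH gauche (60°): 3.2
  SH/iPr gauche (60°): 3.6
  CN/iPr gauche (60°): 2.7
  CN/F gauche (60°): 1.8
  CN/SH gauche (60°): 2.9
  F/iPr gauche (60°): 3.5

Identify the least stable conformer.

C

A (staggered): NH2(0°)/iPr(60°) gauche 4.6; SH(120°)/iPr(60°) gauche 3.6; SH(120°)/CN(180°) gauche 2.9; F(240°)/CN(180°) gauche 1.8 → 12.9 kJ/mol.
B (staggered): NH2(0°)/CN(300°) gauche 2.0; SH(120°)/iPr(180°) gauche 3.6; F(240°)/iPr(180°) gauche 3.5; F(240°)/CN(300°) gauche 1.8 → 10.9 kJ/mol.
C (staggered): NH2(0°)/iPr(300°) gauche 4.6; NH2(0°)/CN(60°) gauche 2.0; SH(120°)/CN(60°) gauche 2.9; F(240°)/iPr(300°) gauche 3.5 → 13.0 kJ/mol.
C has the highest total (13.0 kJ/mol).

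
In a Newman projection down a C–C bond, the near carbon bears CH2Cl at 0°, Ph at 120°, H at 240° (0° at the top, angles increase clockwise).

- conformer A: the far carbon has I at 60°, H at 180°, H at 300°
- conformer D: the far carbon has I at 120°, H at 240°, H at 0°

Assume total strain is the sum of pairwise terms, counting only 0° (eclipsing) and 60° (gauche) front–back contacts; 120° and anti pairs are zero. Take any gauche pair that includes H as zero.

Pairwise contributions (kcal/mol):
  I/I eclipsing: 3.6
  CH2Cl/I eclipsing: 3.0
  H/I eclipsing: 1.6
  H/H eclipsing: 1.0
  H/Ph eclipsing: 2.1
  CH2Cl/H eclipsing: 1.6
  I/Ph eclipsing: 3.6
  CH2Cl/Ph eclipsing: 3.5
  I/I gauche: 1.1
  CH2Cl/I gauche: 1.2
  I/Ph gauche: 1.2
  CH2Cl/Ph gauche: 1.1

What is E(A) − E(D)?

A is staggered. CH2Cl at 0° is gauche with I at 60° (1.2); Ph at 120° is gauche with I at 60° (1.2). Total 2.4 kcal/mol.
D is eclipsed. CH2Cl at 0° is eclipsed with H at 0° (1.6); Ph at 120° is eclipsed with I at 120° (3.6); H at 240° is eclipsed with H at 240° (1.0). Total 6.2 kcal/mol.
E(A) − E(D) = 2.4 − 6.2 = -3.8 kcal/mol.

-3.8 kcal/mol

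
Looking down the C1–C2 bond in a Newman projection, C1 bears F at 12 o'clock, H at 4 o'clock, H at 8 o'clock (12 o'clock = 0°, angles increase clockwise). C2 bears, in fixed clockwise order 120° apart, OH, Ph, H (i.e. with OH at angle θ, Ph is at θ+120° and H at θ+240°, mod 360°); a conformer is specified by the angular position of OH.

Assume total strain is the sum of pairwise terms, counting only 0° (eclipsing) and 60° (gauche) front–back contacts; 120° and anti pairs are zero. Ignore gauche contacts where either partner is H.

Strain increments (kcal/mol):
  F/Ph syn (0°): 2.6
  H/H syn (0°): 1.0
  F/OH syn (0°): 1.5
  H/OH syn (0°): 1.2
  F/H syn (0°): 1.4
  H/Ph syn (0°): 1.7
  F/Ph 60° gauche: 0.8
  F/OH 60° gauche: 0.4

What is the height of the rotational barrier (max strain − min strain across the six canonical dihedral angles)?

4.4 kcal/mol

OH at 0° (eclipsed): F(0°)/OH(0°) eclipsed 1.5; H(120°)/Ph(120°) eclipsed 1.7; H(240°)/H(240°) eclipsed 1.0 → 4.2 kcal/mol.
OH at 60° (staggered): F(0°)/OH(60°) gauche 0.4 → 0.4 kcal/mol.
OH at 120° (eclipsed): F(0°)/H(0°) eclipsed 1.4; H(120°)/OH(120°) eclipsed 1.2; H(240°)/Ph(240°) eclipsed 1.7 → 4.3 kcal/mol.
OH at 180° (staggered): F(0°)/Ph(300°) gauche 0.8 → 0.8 kcal/mol.
OH at 240° (eclipsed): F(0°)/Ph(0°) eclipsed 2.6; H(120°)/H(120°) eclipsed 1.0; H(240°)/OH(240°) eclipsed 1.2 → 4.8 kcal/mol.
OH at 300° (staggered): F(0°)/OH(300°) gauche 0.4; F(0°)/Ph(60°) gauche 0.8 → 1.2 kcal/mol.
Max at 240° (4.8 kcal/mol), min at 60° (0.4 kcal/mol); barrier = 4.4 kcal/mol.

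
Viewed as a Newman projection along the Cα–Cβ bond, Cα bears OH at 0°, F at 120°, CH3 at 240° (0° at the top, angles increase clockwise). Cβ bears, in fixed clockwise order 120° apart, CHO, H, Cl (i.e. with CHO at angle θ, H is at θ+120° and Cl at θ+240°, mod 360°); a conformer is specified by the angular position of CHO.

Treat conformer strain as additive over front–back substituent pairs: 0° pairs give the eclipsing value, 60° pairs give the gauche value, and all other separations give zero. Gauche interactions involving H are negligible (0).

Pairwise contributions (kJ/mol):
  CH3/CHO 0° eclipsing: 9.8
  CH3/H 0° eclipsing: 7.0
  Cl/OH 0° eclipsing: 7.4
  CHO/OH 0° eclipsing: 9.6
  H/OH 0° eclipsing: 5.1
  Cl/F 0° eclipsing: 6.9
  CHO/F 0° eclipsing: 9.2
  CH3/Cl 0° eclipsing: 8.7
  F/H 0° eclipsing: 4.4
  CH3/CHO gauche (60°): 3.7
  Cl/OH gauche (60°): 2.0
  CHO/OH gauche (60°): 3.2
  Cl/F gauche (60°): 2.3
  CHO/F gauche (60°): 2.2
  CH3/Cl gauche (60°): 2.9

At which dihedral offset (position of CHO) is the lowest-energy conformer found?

180°

CHO at 0° (eclipsed): OH–CHO eclipsed, F–H eclipsed, CH3–Cl eclipsed; 9.6 + 4.4 + 8.7 = 22.7 kJ/mol.
CHO at 60° (staggered): OH–CHO gauche, OH–Cl gauche, F–CHO gauche, CH3–Cl gauche; 3.2 + 2.0 + 2.2 + 2.9 = 10.3 kJ/mol.
CHO at 120° (eclipsed): OH–Cl eclipsed, F–CHO eclipsed, CH3–H eclipsed; 7.4 + 9.2 + 7.0 = 23.6 kJ/mol.
CHO at 180° (staggered): OH–Cl gauche, F–CHO gauche, F–Cl gauche, CH3–CHO gauche; 2.0 + 2.2 + 2.3 + 3.7 = 10.2 kJ/mol.
CHO at 240° (eclipsed): OH–H eclipsed, F–Cl eclipsed, CH3–CHO eclipsed; 5.1 + 6.9 + 9.8 = 21.8 kJ/mol.
CHO at 300° (staggered): OH–CHO gauche, F–Cl gauche, CH3–CHO gauche, CH3–Cl gauche; 3.2 + 2.3 + 3.7 + 2.9 = 12.1 kJ/mol.
The minimum (10.2 kJ/mol) occurs with CHO at 180°.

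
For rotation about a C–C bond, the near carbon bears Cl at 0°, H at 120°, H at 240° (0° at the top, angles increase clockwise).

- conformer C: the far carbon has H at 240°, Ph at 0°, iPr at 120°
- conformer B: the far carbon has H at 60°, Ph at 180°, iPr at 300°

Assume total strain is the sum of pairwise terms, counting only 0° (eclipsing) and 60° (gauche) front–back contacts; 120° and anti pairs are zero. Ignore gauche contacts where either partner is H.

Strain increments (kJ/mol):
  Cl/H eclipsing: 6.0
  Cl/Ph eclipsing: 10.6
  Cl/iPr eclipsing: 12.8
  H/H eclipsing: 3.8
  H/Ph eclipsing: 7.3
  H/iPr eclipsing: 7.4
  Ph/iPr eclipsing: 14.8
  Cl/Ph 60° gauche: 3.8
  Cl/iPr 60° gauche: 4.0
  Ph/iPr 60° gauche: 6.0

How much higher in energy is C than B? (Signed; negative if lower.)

+17.8 kJ/mol

C (eclipsed): Cl(0°)/Ph(0°) eclipsed 10.6; H(120°)/iPr(120°) eclipsed 7.4; H(240°)/H(240°) eclipsed 3.8 → 21.8 kJ/mol.
B (staggered): Cl(0°)/iPr(300°) gauche 4.0 → 4.0 kJ/mol.
E(C) − E(B) = 21.8 − 4.0 = +17.8 kJ/mol.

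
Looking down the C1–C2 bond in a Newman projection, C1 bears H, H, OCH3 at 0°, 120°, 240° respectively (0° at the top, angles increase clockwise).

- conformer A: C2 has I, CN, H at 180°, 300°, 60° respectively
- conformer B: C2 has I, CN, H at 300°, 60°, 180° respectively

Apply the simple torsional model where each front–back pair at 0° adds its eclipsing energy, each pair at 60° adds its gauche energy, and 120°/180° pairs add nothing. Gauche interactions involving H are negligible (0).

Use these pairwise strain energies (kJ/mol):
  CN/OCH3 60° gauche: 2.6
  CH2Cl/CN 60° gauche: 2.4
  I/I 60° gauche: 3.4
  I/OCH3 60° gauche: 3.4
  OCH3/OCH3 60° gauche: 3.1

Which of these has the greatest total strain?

A (staggered): OCH3(240°)/I(180°) gauche 3.4; OCH3(240°)/CN(300°) gauche 2.6 → 6.0 kJ/mol.
B (staggered): OCH3(240°)/I(300°) gauche 3.4 → 3.4 kJ/mol.
A has the highest total (6.0 kJ/mol).

A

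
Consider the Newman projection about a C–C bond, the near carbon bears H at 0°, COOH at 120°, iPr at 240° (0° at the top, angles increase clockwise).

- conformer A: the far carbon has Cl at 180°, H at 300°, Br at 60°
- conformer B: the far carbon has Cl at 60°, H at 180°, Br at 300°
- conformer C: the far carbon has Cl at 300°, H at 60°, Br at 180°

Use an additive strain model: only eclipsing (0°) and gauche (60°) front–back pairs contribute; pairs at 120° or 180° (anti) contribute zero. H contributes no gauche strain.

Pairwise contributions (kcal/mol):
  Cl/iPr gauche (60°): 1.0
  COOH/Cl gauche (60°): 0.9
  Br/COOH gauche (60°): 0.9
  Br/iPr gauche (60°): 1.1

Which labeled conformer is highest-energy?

A is staggered. COOH at 120° is gauche with Cl at 180° (0.9); COOH at 120° is gauche with Br at 60° (0.9); iPr at 240° is gauche with Cl at 180° (1.0). Total 2.8 kcal/mol.
B is staggered. COOH at 120° is gauche with Cl at 60° (0.9); iPr at 240° is gauche with Br at 300° (1.1). Total 2.0 kcal/mol.
C is staggered. COOH at 120° is gauche with Br at 180° (0.9); iPr at 240° is gauche with Cl at 300° (1.0); iPr at 240° is gauche with Br at 180° (1.1). Total 3.0 kcal/mol.
C has the highest total (3.0 kcal/mol).

C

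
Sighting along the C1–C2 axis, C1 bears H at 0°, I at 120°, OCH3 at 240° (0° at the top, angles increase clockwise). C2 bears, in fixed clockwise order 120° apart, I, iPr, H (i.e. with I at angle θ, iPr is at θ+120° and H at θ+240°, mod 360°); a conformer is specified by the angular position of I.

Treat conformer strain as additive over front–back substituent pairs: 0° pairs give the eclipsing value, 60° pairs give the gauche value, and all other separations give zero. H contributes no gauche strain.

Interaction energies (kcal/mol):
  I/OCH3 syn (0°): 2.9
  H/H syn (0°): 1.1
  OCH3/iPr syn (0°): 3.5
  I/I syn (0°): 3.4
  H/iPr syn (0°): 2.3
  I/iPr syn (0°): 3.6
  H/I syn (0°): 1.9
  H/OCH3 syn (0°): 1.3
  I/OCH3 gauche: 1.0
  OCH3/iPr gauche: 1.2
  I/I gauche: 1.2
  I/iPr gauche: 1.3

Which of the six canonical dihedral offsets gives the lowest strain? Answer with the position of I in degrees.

300°

I at 0° (eclipsed): H–I eclipsed, I–iPr eclipsed, OCH3–H eclipsed; 1.9 + 3.6 + 1.3 = 6.8 kcal/mol.
I at 60° (staggered): I–I gauche, I–iPr gauche, OCH3–iPr gauche; 1.2 + 1.3 + 1.2 = 3.7 kcal/mol.
I at 120° (eclipsed): H–H eclipsed, I–I eclipsed, OCH3–iPr eclipsed; 1.1 + 3.4 + 3.5 = 8.0 kcal/mol.
I at 180° (staggered): I–I gauche, OCH3–I gauche, OCH3–iPr gauche; 1.2 + 1.0 + 1.2 = 3.4 kcal/mol.
I at 240° (eclipsed): H–iPr eclipsed, I–H eclipsed, OCH3–I eclipsed; 2.3 + 1.9 + 2.9 = 7.1 kcal/mol.
I at 300° (staggered): I–iPr gauche, OCH3–I gauche; 1.3 + 1.0 = 2.3 kcal/mol.
The minimum (2.3 kcal/mol) occurs with I at 300°.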